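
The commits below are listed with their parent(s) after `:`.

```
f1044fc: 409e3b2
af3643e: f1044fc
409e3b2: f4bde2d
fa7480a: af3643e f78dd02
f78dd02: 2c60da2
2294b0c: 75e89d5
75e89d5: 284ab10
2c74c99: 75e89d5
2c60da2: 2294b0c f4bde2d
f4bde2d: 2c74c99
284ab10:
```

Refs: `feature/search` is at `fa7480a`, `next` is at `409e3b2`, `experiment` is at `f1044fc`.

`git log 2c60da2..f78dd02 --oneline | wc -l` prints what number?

Reachable from f78dd02: {2294b0c, 284ab10, 2c60da2, 2c74c99, 75e89d5, f4bde2d, f78dd02}.
Reachable from 2c60da2: {2294b0c, 284ab10, 2c60da2, 2c74c99, 75e89d5, f4bde2d}.
In f78dd02's history but not 2c60da2's: {f78dd02} — 1 commit.

1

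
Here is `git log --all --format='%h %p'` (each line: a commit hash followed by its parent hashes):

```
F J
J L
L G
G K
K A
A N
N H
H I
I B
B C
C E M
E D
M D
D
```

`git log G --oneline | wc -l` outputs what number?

11

Walking parent pointers from G: reachable set = {A, B, C, D, E, G, H, I, K, M, N}.
That is 11 commits.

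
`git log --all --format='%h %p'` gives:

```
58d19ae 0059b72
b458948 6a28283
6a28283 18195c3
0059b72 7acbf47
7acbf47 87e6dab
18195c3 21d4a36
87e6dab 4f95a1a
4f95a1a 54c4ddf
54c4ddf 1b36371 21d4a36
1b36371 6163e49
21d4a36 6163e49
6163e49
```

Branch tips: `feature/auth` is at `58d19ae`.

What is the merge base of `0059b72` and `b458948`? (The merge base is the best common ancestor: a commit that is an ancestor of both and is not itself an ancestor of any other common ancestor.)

Ancestors of 0059b72: {0059b72, 1b36371, 21d4a36, 4f95a1a, 54c4ddf, 6163e49, 7acbf47, 87e6dab}.
Ancestors of b458948: {18195c3, 21d4a36, 6163e49, 6a28283, b458948}.
Common ancestors: {21d4a36, 6163e49}.
Among these, 21d4a36 is not an ancestor of any other common ancestor — it is the merge base.

21d4a36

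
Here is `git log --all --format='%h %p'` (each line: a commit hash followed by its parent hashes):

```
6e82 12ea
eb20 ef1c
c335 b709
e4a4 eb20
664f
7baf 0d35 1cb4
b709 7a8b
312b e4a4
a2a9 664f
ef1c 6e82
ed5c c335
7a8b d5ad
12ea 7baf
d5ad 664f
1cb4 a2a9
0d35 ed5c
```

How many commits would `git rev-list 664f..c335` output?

4

Reachable from c335: {664f, 7a8b, b709, c335, d5ad}.
Reachable from 664f: {664f}.
In c335's history but not 664f's: {7a8b, b709, c335, d5ad} — 4 commits.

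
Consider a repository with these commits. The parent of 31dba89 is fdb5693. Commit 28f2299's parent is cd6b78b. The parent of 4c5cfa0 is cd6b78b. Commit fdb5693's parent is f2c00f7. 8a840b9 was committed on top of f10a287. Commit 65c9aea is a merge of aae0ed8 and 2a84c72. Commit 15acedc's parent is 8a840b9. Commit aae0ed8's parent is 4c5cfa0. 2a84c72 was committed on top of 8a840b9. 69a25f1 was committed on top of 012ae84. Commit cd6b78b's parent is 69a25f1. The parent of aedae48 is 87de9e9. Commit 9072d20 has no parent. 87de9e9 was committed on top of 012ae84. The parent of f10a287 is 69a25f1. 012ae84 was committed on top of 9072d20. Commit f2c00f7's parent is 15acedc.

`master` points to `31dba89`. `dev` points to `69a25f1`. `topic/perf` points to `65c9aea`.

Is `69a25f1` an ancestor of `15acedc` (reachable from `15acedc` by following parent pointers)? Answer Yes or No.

Ancestors of 15acedc (commits reachable by following parents): {012ae84, 15acedc, 69a25f1, 8a840b9, 9072d20, f10a287}.
69a25f1 is in that set, so it is an ancestor of 15acedc.

Yes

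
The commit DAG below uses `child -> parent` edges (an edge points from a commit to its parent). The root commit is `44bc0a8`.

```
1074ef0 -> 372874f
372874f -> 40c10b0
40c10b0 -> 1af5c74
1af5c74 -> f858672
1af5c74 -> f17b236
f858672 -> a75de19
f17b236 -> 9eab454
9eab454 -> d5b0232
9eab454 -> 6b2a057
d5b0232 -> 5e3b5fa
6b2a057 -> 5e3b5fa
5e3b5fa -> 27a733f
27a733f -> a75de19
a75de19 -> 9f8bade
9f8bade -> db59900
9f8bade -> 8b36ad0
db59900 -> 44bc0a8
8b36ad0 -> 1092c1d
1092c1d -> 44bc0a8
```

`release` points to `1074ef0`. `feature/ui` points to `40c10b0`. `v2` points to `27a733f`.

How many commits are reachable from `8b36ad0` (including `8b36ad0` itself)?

Walking parent pointers from 8b36ad0: reachable set = {1092c1d, 44bc0a8, 8b36ad0}.
That is 3 commits.

3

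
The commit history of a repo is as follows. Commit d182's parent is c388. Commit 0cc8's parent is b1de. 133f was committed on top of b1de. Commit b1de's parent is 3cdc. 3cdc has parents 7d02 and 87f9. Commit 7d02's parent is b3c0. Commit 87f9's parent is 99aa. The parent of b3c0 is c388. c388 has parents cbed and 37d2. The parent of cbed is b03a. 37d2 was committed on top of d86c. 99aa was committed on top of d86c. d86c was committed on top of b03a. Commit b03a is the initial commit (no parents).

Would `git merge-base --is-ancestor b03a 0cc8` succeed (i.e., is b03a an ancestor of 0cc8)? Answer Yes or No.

Yes

Ancestors of 0cc8 (commits reachable by following parents): {0cc8, 37d2, 3cdc, 7d02, 87f9, 99aa, b03a, b1de, b3c0, c388, cbed, d86c}.
b03a is in that set, so it is an ancestor of 0cc8.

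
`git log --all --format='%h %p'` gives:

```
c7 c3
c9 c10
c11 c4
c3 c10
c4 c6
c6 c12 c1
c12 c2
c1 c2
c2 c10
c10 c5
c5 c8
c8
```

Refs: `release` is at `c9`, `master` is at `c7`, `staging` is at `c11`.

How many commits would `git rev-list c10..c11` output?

6

Reachable from c11: {c1, c10, c11, c12, c2, c4, c5, c6, c8}.
Reachable from c10: {c10, c5, c8}.
In c11's history but not c10's: {c1, c11, c12, c2, c4, c6} — 6 commits.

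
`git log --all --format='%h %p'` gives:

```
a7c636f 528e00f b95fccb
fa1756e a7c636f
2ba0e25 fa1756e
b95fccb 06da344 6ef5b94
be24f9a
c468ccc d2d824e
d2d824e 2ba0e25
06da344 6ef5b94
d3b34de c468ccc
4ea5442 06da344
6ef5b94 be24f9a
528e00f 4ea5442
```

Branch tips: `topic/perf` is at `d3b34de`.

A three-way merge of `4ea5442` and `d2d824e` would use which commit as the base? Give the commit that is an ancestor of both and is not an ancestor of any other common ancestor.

Ancestors of 4ea5442: {06da344, 4ea5442, 6ef5b94, be24f9a}.
Ancestors of d2d824e: {06da344, 2ba0e25, 4ea5442, 528e00f, 6ef5b94, a7c636f, b95fccb, be24f9a, d2d824e, fa1756e}.
Common ancestors: {06da344, 4ea5442, 6ef5b94, be24f9a}.
Among these, 4ea5442 is not an ancestor of any other common ancestor — it is the merge base.

4ea5442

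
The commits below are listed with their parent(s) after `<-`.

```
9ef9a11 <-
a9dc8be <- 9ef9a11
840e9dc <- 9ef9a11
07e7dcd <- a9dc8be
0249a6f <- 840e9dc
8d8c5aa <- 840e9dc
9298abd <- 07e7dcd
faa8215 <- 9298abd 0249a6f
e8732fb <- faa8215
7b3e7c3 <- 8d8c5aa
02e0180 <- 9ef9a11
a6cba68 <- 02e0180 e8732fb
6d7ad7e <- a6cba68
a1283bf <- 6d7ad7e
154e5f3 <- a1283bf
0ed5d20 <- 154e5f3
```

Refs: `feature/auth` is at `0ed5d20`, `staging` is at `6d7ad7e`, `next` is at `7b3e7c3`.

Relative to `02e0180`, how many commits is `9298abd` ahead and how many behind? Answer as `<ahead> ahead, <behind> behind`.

3 ahead, 1 behind

Reachable from 9298abd: {07e7dcd, 9298abd, 9ef9a11, a9dc8be}.
Reachable from 02e0180: {02e0180, 9ef9a11}.
Only in 9298abd's history (ahead): {07e7dcd, 9298abd, a9dc8be} — 3.
Only in 02e0180's history (behind): {02e0180} — 1.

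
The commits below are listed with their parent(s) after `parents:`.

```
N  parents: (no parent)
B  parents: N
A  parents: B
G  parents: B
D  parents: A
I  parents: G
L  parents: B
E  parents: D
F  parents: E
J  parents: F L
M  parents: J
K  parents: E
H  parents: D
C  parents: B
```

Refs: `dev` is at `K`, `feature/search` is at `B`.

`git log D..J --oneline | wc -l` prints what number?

4

Reachable from J: {A, B, D, E, F, J, L, N}.
Reachable from D: {A, B, D, N}.
In J's history but not D's: {E, F, J, L} — 4 commits.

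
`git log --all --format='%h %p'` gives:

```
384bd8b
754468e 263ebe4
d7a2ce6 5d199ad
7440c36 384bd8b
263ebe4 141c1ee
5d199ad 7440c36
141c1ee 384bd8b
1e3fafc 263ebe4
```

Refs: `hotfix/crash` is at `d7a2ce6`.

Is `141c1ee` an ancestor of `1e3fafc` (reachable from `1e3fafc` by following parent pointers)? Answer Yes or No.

Ancestors of 1e3fafc (commits reachable by following parents): {141c1ee, 1e3fafc, 263ebe4, 384bd8b}.
141c1ee is in that set, so it is an ancestor of 1e3fafc.

Yes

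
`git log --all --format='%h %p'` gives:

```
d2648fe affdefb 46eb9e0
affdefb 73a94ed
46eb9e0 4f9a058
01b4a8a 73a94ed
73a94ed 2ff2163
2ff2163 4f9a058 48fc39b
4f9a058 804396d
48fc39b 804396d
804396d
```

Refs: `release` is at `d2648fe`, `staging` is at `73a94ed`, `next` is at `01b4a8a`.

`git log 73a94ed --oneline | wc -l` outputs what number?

5

Walking parent pointers from 73a94ed: reachable set = {2ff2163, 48fc39b, 4f9a058, 73a94ed, 804396d}.
That is 5 commits.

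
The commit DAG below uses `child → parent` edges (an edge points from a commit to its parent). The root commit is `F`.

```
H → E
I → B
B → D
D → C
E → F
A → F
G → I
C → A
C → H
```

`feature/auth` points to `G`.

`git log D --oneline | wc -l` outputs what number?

6

Walking parent pointers from D: reachable set = {A, C, D, E, F, H}.
That is 6 commits.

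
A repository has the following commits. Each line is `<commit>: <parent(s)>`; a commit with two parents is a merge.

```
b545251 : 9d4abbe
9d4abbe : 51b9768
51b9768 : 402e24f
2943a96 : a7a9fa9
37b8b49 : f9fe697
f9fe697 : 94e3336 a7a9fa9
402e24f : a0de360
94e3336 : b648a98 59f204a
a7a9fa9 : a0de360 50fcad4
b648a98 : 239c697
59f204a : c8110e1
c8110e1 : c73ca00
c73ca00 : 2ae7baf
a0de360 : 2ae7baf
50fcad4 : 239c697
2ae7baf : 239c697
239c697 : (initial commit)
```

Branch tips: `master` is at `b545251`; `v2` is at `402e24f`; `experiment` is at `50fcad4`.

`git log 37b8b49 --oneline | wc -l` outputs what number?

12

Walking parent pointers from 37b8b49: reachable set = {239c697, 2ae7baf, 37b8b49, 50fcad4, 59f204a, 94e3336, a0de360, a7a9fa9, b648a98, c73ca00, c8110e1, f9fe697}.
That is 12 commits.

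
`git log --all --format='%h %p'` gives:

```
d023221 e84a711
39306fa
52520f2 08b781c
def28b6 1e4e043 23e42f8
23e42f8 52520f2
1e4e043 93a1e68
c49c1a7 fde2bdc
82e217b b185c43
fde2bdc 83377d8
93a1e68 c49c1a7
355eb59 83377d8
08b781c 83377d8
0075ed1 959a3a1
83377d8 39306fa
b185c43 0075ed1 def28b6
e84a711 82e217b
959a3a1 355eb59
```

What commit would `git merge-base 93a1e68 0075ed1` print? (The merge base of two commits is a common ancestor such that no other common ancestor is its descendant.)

83377d8

Ancestors of 93a1e68: {39306fa, 83377d8, 93a1e68, c49c1a7, fde2bdc}.
Ancestors of 0075ed1: {0075ed1, 355eb59, 39306fa, 83377d8, 959a3a1}.
Common ancestors: {39306fa, 83377d8}.
Among these, 83377d8 is not an ancestor of any other common ancestor — it is the merge base.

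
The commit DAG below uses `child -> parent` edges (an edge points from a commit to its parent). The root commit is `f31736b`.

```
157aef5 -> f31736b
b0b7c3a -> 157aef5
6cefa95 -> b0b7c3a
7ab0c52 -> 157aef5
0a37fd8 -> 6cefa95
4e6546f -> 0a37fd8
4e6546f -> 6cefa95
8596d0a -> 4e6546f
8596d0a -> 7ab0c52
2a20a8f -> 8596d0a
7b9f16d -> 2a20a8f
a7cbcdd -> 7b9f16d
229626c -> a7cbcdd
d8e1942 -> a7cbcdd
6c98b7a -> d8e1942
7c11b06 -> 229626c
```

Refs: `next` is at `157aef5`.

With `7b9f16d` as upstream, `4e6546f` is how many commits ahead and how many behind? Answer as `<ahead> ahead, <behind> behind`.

Reachable from 4e6546f: {0a37fd8, 157aef5, 4e6546f, 6cefa95, b0b7c3a, f31736b}.
Reachable from 7b9f16d: {0a37fd8, 157aef5, 2a20a8f, 4e6546f, 6cefa95, 7ab0c52, 7b9f16d, 8596d0a, b0b7c3a, f31736b}.
Only in 4e6546f's history (ahead): {} — 0.
Only in 7b9f16d's history (behind): {2a20a8f, 7ab0c52, 7b9f16d, 8596d0a} — 4.

0 ahead, 4 behind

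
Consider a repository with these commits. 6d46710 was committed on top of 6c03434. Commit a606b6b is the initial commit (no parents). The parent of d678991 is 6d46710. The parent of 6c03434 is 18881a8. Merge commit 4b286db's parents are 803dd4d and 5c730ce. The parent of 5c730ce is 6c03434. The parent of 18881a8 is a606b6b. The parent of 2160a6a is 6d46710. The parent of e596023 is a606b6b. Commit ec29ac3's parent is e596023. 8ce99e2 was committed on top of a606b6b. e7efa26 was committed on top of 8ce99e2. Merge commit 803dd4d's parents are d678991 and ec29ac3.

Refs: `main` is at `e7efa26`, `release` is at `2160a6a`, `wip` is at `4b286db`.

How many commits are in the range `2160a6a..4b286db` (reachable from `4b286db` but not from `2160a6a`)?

6

Reachable from 4b286db: {18881a8, 4b286db, 5c730ce, 6c03434, 6d46710, 803dd4d, a606b6b, d678991, e596023, ec29ac3}.
Reachable from 2160a6a: {18881a8, 2160a6a, 6c03434, 6d46710, a606b6b}.
In 4b286db's history but not 2160a6a's: {4b286db, 5c730ce, 803dd4d, d678991, e596023, ec29ac3} — 6 commits.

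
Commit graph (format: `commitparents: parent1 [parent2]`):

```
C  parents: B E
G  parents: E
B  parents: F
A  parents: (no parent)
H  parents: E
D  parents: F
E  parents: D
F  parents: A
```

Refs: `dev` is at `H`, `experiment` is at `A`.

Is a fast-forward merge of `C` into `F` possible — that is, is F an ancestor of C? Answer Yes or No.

Yes

A fast-forward from F to C is possible iff F is an ancestor of C.
Ancestors of C: {A, B, C, D, E, F}.
F is among them, so fast-forward is possible.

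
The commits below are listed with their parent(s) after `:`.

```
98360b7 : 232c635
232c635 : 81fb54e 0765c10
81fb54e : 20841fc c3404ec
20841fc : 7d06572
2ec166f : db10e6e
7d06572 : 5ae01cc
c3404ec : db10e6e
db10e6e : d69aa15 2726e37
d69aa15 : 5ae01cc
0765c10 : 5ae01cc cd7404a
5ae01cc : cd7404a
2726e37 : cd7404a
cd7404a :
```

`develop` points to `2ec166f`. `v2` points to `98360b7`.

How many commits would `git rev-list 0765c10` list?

3

Walking parent pointers from 0765c10: reachable set = {0765c10, 5ae01cc, cd7404a}.
That is 3 commits.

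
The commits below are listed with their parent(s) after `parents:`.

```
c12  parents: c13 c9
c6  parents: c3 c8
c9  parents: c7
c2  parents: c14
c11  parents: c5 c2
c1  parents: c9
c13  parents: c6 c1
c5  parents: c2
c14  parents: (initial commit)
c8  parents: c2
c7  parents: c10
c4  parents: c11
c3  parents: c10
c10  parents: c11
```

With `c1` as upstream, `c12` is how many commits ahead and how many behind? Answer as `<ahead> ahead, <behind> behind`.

Reachable from c12: {c1, c10, c11, c12, c13, c14, c2, c3, c5, c6, c7, c8, c9}.
Reachable from c1: {c1, c10, c11, c14, c2, c5, c7, c9}.
Only in c12's history (ahead): {c12, c13, c3, c6, c8} — 5.
Only in c1's history (behind): {} — 0.

5 ahead, 0 behind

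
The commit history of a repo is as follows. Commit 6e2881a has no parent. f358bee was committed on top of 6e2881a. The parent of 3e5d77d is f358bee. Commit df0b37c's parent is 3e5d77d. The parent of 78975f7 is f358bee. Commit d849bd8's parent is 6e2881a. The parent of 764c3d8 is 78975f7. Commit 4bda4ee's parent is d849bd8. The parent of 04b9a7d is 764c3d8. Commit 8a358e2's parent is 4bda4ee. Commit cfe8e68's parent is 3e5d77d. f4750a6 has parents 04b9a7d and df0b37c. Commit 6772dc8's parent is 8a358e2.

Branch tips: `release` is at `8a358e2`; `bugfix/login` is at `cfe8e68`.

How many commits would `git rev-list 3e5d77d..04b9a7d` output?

3

Reachable from 04b9a7d: {04b9a7d, 6e2881a, 764c3d8, 78975f7, f358bee}.
Reachable from 3e5d77d: {3e5d77d, 6e2881a, f358bee}.
In 04b9a7d's history but not 3e5d77d's: {04b9a7d, 764c3d8, 78975f7} — 3 commits.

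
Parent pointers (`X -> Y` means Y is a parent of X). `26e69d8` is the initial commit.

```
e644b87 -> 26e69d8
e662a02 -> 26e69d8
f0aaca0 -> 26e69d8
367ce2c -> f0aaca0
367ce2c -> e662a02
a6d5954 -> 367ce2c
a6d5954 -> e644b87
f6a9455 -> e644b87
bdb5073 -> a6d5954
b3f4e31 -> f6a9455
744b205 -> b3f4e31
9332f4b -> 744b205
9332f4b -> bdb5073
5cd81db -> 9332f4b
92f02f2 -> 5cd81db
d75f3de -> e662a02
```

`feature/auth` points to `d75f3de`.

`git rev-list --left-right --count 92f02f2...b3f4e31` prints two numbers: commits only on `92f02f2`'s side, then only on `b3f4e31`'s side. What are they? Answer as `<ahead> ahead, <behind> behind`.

Reachable from 92f02f2: {26e69d8, 367ce2c, 5cd81db, 744b205, 92f02f2, 9332f4b, a6d5954, b3f4e31, bdb5073, e644b87, e662a02, f0aaca0, f6a9455}.
Reachable from b3f4e31: {26e69d8, b3f4e31, e644b87, f6a9455}.
Only in 92f02f2's history (ahead): {367ce2c, 5cd81db, 744b205, 92f02f2, 9332f4b, a6d5954, bdb5073, e662a02, f0aaca0} — 9.
Only in b3f4e31's history (behind): {} — 0.

9 ahead, 0 behind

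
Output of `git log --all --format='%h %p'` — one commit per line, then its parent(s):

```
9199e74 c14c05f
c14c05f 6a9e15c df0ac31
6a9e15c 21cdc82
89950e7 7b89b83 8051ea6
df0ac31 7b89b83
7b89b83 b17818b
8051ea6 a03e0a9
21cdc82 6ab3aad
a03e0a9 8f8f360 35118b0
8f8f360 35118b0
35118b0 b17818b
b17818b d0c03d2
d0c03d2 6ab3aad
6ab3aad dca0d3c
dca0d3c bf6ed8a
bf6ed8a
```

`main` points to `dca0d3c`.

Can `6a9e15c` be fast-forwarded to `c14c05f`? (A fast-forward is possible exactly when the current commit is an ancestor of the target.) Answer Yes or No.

A fast-forward from 6a9e15c to c14c05f is possible iff 6a9e15c is an ancestor of c14c05f.
Ancestors of c14c05f: {21cdc82, 6a9e15c, 6ab3aad, 7b89b83, b17818b, bf6ed8a, c14c05f, d0c03d2, dca0d3c, df0ac31}.
6a9e15c is among them, so fast-forward is possible.

Yes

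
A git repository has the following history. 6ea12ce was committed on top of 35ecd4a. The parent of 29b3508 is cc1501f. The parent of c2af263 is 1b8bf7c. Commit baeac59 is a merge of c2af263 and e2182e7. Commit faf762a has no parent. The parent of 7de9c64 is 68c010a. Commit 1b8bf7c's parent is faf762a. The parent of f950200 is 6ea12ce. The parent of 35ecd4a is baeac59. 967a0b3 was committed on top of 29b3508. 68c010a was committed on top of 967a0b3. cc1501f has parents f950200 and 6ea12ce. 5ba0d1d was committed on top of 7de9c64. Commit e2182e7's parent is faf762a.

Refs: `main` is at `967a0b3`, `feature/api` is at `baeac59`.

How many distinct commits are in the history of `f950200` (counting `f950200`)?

Walking parent pointers from f950200: reachable set = {1b8bf7c, 35ecd4a, 6ea12ce, baeac59, c2af263, e2182e7, f950200, faf762a}.
That is 8 commits.

8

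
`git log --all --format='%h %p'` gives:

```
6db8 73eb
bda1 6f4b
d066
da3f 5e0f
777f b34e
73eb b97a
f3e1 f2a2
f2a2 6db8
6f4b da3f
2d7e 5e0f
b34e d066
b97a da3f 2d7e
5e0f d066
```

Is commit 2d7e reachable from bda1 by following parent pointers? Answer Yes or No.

No

Ancestors of bda1: {5e0f, 6f4b, bda1, d066, da3f}.
2d7e is not in that set, so it is not an ancestor of bda1.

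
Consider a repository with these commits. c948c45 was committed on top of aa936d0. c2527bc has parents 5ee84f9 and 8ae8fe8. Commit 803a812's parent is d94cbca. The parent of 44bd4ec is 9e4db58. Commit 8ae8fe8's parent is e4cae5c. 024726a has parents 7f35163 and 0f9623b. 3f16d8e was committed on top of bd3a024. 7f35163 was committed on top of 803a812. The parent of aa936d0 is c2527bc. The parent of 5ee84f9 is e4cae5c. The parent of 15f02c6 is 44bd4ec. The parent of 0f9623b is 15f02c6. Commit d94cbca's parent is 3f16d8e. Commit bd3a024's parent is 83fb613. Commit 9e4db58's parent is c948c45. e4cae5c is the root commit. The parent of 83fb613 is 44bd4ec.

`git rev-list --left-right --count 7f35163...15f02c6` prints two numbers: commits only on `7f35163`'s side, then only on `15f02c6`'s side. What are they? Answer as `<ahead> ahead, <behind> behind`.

Reachable from 7f35163: {3f16d8e, 44bd4ec, 5ee84f9, 7f35163, 803a812, 83fb613, 8ae8fe8, 9e4db58, aa936d0, bd3a024, c2527bc, c948c45, d94cbca, e4cae5c}.
Reachable from 15f02c6: {15f02c6, 44bd4ec, 5ee84f9, 8ae8fe8, 9e4db58, aa936d0, c2527bc, c948c45, e4cae5c}.
Only in 7f35163's history (ahead): {3f16d8e, 7f35163, 803a812, 83fb613, bd3a024, d94cbca} — 6.
Only in 15f02c6's history (behind): {15f02c6} — 1.

6 ahead, 1 behind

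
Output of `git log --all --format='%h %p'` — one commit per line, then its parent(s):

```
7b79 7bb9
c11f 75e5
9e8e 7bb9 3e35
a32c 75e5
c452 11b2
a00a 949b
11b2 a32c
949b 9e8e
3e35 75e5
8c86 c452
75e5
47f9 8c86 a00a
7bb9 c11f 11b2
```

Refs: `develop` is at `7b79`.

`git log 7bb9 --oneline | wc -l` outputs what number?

5

Walking parent pointers from 7bb9: reachable set = {11b2, 75e5, 7bb9, a32c, c11f}.
That is 5 commits.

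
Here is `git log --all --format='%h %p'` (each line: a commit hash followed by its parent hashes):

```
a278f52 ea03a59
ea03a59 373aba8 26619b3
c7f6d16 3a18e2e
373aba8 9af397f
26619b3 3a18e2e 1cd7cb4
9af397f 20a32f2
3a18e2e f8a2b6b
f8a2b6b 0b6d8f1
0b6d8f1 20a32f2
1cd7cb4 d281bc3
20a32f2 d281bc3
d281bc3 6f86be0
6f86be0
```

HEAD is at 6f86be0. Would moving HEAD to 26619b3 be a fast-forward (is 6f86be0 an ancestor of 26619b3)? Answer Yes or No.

Yes

A fast-forward from 6f86be0 to 26619b3 is possible iff 6f86be0 is an ancestor of 26619b3.
Ancestors of 26619b3: {0b6d8f1, 1cd7cb4, 20a32f2, 26619b3, 3a18e2e, 6f86be0, d281bc3, f8a2b6b}.
6f86be0 is among them, so fast-forward is possible.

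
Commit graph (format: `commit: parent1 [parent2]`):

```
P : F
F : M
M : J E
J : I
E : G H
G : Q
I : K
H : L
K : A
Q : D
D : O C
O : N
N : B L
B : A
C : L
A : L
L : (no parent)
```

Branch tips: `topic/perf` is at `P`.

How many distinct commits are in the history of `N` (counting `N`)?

4

Walking parent pointers from N: reachable set = {A, B, L, N}.
That is 4 commits.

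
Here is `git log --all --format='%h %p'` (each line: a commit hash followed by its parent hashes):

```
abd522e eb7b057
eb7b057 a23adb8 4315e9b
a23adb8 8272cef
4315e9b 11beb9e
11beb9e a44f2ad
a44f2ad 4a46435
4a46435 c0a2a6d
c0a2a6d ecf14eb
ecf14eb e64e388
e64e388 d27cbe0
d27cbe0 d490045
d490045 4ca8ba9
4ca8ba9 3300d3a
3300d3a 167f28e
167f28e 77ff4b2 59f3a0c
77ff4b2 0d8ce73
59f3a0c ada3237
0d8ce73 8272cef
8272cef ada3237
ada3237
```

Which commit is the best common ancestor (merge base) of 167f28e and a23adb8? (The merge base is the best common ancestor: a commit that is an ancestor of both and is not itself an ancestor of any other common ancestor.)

Ancestors of 167f28e: {0d8ce73, 167f28e, 59f3a0c, 77ff4b2, 8272cef, ada3237}.
Ancestors of a23adb8: {8272cef, a23adb8, ada3237}.
Common ancestors: {8272cef, ada3237}.
Among these, 8272cef is not an ancestor of any other common ancestor — it is the merge base.

8272cef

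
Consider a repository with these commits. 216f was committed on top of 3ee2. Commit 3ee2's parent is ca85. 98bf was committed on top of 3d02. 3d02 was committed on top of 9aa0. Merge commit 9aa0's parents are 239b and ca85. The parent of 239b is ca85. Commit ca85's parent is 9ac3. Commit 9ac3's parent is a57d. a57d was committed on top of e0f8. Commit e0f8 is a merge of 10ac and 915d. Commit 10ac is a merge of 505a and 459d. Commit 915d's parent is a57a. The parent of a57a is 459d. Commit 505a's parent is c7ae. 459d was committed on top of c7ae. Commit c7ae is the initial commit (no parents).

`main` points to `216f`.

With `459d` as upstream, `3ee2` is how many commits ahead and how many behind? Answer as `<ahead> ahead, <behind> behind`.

Reachable from 3ee2: {10ac, 3ee2, 459d, 505a, 915d, 9ac3, a57a, a57d, c7ae, ca85, e0f8}.
Reachable from 459d: {459d, c7ae}.
Only in 3ee2's history (ahead): {10ac, 3ee2, 505a, 915d, 9ac3, a57a, a57d, ca85, e0f8} — 9.
Only in 459d's history (behind): {} — 0.

9 ahead, 0 behind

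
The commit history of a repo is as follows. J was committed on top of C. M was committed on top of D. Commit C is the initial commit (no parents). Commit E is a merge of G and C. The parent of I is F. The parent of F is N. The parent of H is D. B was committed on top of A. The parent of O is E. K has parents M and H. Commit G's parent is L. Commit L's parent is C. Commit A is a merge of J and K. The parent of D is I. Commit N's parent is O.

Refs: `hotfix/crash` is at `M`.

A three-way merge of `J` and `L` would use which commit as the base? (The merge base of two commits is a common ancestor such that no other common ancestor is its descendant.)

Ancestors of J: {C, J}.
Ancestors of L: {C, L}.
Common ancestors: {C}.
The only common ancestor is C, so it is the merge base.

C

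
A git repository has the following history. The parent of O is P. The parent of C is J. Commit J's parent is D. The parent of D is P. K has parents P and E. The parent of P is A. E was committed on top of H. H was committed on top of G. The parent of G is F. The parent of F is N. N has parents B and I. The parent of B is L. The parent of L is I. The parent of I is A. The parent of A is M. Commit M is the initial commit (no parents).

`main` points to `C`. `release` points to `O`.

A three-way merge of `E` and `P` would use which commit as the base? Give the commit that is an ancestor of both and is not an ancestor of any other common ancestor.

A

Ancestors of E: {A, B, E, F, G, H, I, L, M, N}.
Ancestors of P: {A, M, P}.
Common ancestors: {A, M}.
Among these, A is not an ancestor of any other common ancestor — it is the merge base.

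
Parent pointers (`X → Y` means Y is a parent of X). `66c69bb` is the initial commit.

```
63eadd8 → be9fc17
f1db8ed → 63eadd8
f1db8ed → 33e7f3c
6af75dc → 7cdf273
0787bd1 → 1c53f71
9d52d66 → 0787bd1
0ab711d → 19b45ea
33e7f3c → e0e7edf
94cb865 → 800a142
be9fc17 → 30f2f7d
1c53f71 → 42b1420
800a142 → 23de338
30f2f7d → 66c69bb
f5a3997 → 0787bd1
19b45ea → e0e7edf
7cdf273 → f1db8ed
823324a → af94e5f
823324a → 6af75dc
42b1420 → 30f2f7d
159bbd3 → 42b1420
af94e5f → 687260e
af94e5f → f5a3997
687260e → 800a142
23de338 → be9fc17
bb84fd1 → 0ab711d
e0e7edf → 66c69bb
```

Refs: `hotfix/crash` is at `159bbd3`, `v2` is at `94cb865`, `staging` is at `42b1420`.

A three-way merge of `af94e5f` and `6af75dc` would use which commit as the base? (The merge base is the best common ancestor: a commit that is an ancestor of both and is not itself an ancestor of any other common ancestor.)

Ancestors of af94e5f: {0787bd1, 1c53f71, 23de338, 30f2f7d, 42b1420, 66c69bb, 687260e, 800a142, af94e5f, be9fc17, f5a3997}.
Ancestors of 6af75dc: {30f2f7d, 33e7f3c, 63eadd8, 66c69bb, 6af75dc, 7cdf273, be9fc17, e0e7edf, f1db8ed}.
Common ancestors: {30f2f7d, 66c69bb, be9fc17}.
Among these, be9fc17 is not an ancestor of any other common ancestor — it is the merge base.

be9fc17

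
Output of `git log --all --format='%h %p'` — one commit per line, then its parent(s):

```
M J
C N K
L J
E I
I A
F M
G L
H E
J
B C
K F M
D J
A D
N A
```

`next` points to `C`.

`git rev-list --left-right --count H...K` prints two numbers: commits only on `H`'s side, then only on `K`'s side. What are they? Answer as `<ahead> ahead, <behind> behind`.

5 ahead, 3 behind

Reachable from H: {A, D, E, H, I, J}.
Reachable from K: {F, J, K, M}.
Only in H's history (ahead): {A, D, E, H, I} — 5.
Only in K's history (behind): {F, K, M} — 3.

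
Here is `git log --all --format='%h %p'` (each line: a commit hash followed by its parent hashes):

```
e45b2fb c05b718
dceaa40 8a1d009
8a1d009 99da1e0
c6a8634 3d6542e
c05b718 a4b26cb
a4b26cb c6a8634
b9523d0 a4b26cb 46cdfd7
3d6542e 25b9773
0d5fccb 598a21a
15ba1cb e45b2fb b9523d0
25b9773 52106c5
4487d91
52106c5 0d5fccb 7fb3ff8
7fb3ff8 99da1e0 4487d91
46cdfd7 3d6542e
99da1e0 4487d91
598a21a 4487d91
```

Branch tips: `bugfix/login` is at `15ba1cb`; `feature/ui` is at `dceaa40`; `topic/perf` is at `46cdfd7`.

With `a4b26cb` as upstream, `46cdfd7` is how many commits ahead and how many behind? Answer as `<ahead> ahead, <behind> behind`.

1 ahead, 2 behind

Reachable from 46cdfd7: {0d5fccb, 25b9773, 3d6542e, 4487d91, 46cdfd7, 52106c5, 598a21a, 7fb3ff8, 99da1e0}.
Reachable from a4b26cb: {0d5fccb, 25b9773, 3d6542e, 4487d91, 52106c5, 598a21a, 7fb3ff8, 99da1e0, a4b26cb, c6a8634}.
Only in 46cdfd7's history (ahead): {46cdfd7} — 1.
Only in a4b26cb's history (behind): {a4b26cb, c6a8634} — 2.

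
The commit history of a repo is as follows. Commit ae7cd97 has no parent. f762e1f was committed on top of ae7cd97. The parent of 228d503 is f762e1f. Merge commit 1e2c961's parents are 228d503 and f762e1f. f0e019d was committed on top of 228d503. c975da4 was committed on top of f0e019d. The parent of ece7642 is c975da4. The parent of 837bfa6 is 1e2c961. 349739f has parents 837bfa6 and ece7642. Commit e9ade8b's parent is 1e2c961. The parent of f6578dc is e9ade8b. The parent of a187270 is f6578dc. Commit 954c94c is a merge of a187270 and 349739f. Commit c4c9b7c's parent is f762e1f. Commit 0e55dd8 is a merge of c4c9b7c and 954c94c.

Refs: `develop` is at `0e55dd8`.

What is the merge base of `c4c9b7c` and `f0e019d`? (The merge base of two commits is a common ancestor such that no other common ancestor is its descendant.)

f762e1f

Ancestors of c4c9b7c: {ae7cd97, c4c9b7c, f762e1f}.
Ancestors of f0e019d: {228d503, ae7cd97, f0e019d, f762e1f}.
Common ancestors: {ae7cd97, f762e1f}.
Among these, f762e1f is not an ancestor of any other common ancestor — it is the merge base.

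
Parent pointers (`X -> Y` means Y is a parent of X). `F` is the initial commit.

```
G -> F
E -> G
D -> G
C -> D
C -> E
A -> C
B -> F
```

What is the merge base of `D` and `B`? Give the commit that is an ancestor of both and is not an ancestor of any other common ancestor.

Ancestors of D: {D, F, G}.
Ancestors of B: {B, F}.
Common ancestors: {F}.
The only common ancestor is F, so it is the merge base.

F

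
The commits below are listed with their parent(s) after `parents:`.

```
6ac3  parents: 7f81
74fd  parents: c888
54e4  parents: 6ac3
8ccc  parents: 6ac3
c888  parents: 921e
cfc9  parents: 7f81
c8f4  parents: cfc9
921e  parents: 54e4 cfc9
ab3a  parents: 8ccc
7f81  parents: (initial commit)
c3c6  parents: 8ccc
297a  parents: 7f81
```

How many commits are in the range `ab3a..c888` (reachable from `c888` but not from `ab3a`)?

Reachable from c888: {54e4, 6ac3, 7f81, 921e, c888, cfc9}.
Reachable from ab3a: {6ac3, 7f81, 8ccc, ab3a}.
In c888's history but not ab3a's: {54e4, 921e, c888, cfc9} — 4 commits.

4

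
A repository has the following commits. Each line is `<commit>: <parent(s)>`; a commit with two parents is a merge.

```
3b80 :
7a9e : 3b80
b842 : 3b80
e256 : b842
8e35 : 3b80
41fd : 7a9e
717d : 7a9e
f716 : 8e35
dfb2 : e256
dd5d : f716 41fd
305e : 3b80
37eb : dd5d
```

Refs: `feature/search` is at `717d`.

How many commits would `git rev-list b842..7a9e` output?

Reachable from 7a9e: {3b80, 7a9e}.
Reachable from b842: {3b80, b842}.
In 7a9e's history but not b842's: {7a9e} — 1 commit.

1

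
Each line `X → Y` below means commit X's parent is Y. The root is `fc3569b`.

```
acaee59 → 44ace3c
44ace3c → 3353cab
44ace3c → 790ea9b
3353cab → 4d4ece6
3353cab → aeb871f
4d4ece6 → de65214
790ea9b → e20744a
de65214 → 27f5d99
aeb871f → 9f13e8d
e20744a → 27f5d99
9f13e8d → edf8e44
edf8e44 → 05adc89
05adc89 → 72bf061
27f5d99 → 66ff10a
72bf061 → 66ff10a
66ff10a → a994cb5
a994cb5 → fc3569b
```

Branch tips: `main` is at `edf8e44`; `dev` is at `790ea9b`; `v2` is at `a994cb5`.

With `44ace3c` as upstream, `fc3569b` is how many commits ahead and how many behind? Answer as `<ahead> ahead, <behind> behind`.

Reachable from fc3569b: {fc3569b}.
Reachable from 44ace3c: {05adc89, 27f5d99, 3353cab, 44ace3c, 4d4ece6, 66ff10a, 72bf061, 790ea9b, 9f13e8d, a994cb5, aeb871f, de65214, e20744a, edf8e44, fc3569b}.
Only in fc3569b's history (ahead): {} — 0.
Only in 44ace3c's history (behind): {05adc89, 27f5d99, 3353cab, 44ace3c, 4d4ece6, 66ff10a, 72bf061, 790ea9b, 9f13e8d, a994cb5, aeb871f, de65214, e20744a, edf8e44} — 14.

0 ahead, 14 behind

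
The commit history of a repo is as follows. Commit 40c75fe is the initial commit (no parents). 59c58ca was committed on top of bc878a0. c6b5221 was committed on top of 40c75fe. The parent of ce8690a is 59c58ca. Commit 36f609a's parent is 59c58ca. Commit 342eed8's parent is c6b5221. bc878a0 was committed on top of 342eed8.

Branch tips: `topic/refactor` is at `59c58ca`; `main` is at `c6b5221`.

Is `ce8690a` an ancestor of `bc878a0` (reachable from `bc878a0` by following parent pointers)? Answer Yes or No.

No

Ancestors of bc878a0: {342eed8, 40c75fe, bc878a0, c6b5221}.
ce8690a is not in that set, so it is not an ancestor of bc878a0.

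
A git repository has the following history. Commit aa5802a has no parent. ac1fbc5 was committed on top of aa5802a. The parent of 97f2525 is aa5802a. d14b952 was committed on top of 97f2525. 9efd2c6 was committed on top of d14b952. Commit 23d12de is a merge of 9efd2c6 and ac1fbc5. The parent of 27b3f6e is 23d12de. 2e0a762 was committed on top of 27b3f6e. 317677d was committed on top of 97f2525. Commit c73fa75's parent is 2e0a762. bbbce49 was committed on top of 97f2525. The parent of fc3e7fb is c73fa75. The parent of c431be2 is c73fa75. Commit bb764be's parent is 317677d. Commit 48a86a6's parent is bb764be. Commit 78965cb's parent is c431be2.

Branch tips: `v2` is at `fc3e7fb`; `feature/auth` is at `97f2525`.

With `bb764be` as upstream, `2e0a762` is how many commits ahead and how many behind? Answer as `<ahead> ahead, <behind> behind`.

Reachable from 2e0a762: {23d12de, 27b3f6e, 2e0a762, 97f2525, 9efd2c6, aa5802a, ac1fbc5, d14b952}.
Reachable from bb764be: {317677d, 97f2525, aa5802a, bb764be}.
Only in 2e0a762's history (ahead): {23d12de, 27b3f6e, 2e0a762, 9efd2c6, ac1fbc5, d14b952} — 6.
Only in bb764be's history (behind): {317677d, bb764be} — 2.

6 ahead, 2 behind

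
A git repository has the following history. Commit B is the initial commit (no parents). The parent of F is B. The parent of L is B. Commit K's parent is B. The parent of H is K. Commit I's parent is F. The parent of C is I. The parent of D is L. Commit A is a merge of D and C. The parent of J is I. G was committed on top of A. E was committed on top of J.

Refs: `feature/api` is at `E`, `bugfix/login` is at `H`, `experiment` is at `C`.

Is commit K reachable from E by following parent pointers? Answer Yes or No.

Ancestors of E: {B, E, F, I, J}.
K is not in that set, so it is not an ancestor of E.

No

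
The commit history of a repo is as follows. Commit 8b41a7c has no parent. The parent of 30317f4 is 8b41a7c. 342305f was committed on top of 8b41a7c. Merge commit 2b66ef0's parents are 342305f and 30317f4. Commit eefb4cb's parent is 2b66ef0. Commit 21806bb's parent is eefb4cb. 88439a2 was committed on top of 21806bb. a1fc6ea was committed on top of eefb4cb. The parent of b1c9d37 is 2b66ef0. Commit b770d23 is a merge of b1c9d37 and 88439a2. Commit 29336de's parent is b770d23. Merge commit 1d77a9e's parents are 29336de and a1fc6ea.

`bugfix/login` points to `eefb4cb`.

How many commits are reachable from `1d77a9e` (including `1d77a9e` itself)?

Walking parent pointers from 1d77a9e: reachable set = {1d77a9e, 21806bb, 29336de, 2b66ef0, 30317f4, 342305f, 88439a2, 8b41a7c, a1fc6ea, b1c9d37, b770d23, eefb4cb}.
That is 12 commits.

12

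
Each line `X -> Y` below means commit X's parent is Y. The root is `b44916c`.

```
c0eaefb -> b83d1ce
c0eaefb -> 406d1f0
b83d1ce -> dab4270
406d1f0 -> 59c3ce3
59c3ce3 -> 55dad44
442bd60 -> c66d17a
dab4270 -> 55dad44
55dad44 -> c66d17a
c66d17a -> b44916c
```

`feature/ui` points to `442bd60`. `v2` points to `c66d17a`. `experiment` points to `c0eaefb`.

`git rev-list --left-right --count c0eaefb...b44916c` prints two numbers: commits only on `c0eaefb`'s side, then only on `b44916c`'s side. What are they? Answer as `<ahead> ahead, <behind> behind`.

Reachable from c0eaefb: {406d1f0, 55dad44, 59c3ce3, b44916c, b83d1ce, c0eaefb, c66d17a, dab4270}.
Reachable from b44916c: {b44916c}.
Only in c0eaefb's history (ahead): {406d1f0, 55dad44, 59c3ce3, b83d1ce, c0eaefb, c66d17a, dab4270} — 7.
Only in b44916c's history (behind): {} — 0.

7 ahead, 0 behind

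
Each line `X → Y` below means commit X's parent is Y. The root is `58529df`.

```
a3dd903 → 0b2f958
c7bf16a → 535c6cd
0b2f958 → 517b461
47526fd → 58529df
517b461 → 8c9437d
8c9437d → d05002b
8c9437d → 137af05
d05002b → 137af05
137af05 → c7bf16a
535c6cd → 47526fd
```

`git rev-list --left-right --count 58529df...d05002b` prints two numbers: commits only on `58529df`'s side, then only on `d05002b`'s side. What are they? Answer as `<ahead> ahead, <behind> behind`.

Reachable from 58529df: {58529df}.
Reachable from d05002b: {137af05, 47526fd, 535c6cd, 58529df, c7bf16a, d05002b}.
Only in 58529df's history (ahead): {} — 0.
Only in d05002b's history (behind): {137af05, 47526fd, 535c6cd, c7bf16a, d05002b} — 5.

0 ahead, 5 behind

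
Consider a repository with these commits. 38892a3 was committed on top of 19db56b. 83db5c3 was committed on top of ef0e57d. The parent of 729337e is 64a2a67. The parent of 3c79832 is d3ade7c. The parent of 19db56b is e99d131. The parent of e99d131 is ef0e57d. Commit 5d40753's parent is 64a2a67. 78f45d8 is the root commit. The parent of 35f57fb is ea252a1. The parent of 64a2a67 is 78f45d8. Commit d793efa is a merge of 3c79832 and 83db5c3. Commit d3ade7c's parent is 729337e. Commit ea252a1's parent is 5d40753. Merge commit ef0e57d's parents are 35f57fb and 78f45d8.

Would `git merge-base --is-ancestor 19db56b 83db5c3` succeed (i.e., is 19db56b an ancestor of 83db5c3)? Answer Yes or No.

No

Ancestors of 83db5c3: {35f57fb, 5d40753, 64a2a67, 78f45d8, 83db5c3, ea252a1, ef0e57d}.
19db56b is not in that set, so it is not an ancestor of 83db5c3.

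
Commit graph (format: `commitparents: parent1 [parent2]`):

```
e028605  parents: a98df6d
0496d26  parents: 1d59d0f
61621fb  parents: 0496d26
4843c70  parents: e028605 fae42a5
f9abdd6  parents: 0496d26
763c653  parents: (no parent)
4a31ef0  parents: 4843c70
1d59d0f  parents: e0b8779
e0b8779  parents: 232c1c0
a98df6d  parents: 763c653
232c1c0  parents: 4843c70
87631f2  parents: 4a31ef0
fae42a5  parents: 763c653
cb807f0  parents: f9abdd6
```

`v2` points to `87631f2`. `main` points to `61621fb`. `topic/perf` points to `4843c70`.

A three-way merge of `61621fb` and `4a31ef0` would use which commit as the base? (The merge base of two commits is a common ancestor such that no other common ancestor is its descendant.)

Ancestors of 61621fb: {0496d26, 1d59d0f, 232c1c0, 4843c70, 61621fb, 763c653, a98df6d, e028605, e0b8779, fae42a5}.
Ancestors of 4a31ef0: {4843c70, 4a31ef0, 763c653, a98df6d, e028605, fae42a5}.
Common ancestors: {4843c70, 763c653, a98df6d, e028605, fae42a5}.
Among these, 4843c70 is not an ancestor of any other common ancestor — it is the merge base.

4843c70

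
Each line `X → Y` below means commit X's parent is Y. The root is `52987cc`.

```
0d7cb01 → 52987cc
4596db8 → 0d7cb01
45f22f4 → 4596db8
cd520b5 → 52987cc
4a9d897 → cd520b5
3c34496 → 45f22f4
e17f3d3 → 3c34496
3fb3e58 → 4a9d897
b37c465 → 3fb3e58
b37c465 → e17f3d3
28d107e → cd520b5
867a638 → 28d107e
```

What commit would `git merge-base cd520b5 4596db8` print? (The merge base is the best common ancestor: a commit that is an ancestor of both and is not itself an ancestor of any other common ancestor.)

52987cc

Ancestors of cd520b5: {52987cc, cd520b5}.
Ancestors of 4596db8: {0d7cb01, 4596db8, 52987cc}.
Common ancestors: {52987cc}.
The only common ancestor is 52987cc, so it is the merge base.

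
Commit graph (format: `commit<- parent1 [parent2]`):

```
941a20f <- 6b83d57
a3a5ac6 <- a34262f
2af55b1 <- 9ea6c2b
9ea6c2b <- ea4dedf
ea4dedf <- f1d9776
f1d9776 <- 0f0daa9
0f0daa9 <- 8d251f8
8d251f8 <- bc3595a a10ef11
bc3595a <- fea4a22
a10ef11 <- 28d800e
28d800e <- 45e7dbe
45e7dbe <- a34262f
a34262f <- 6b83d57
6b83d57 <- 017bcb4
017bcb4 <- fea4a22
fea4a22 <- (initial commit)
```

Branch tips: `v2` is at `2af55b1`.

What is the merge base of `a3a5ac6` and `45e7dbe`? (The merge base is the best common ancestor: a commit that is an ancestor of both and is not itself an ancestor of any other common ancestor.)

a34262f

Ancestors of a3a5ac6: {017bcb4, 6b83d57, a34262f, a3a5ac6, fea4a22}.
Ancestors of 45e7dbe: {017bcb4, 45e7dbe, 6b83d57, a34262f, fea4a22}.
Common ancestors: {017bcb4, 6b83d57, a34262f, fea4a22}.
Among these, a34262f is not an ancestor of any other common ancestor — it is the merge base.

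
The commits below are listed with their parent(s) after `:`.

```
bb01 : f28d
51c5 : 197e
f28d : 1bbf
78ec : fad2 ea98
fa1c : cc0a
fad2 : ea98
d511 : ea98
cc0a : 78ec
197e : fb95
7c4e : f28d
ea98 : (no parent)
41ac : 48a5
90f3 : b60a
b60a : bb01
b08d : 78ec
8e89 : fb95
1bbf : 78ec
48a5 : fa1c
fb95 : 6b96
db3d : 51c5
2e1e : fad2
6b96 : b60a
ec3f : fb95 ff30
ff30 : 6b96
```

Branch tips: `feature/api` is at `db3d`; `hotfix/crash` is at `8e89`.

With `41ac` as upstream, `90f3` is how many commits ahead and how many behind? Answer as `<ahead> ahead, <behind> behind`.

Reachable from 90f3: {1bbf, 78ec, 90f3, b60a, bb01, ea98, f28d, fad2}.
Reachable from 41ac: {41ac, 48a5, 78ec, cc0a, ea98, fa1c, fad2}.
Only in 90f3's history (ahead): {1bbf, 90f3, b60a, bb01, f28d} — 5.
Only in 41ac's history (behind): {41ac, 48a5, cc0a, fa1c} — 4.

5 ahead, 4 behind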